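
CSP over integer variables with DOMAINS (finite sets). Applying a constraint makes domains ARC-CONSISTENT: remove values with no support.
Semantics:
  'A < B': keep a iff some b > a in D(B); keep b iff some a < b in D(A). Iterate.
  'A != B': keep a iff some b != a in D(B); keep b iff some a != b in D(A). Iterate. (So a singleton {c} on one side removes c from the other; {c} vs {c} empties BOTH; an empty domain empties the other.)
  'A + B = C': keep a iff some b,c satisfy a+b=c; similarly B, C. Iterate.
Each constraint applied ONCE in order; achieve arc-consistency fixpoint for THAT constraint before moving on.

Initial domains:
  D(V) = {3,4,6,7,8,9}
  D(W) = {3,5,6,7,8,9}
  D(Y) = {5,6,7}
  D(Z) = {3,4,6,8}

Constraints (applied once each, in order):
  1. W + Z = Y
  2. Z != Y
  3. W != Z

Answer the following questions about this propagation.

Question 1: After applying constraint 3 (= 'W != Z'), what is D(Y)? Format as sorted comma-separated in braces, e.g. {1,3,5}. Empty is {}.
Answer: {6,7}

Derivation:
Constraint 1 (W + Z = Y) on D(W)={3,5,6,7,8,9} D(Z)={3,4,6,8} D(Y)={5,6,7}: W {3,5,6,7,8,9}->{3}; Z {3,4,6,8}->{3,4}; Y {5,6,7}->{6,7}
Constraint 2 (Z != Y) on D(Z)={3,4} D(Y)={6,7}: no change
Constraint 3 (W != Z) on D(W)={3} D(Z)={3,4}: Z {3,4}->{4}
So after constraint 3: D(Y) = {6,7}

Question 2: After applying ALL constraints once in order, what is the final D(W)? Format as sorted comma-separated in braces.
Constraint 1 (W + Z = Y) on D(W)={3,5,6,7,8,9} D(Z)={3,4,6,8} D(Y)={5,6,7}: W {3,5,6,7,8,9}->{3}; Z {3,4,6,8}->{3,4}; Y {5,6,7}->{6,7}
Constraint 2 (Z != Y) on D(Z)={3,4} D(Y)={6,7}: no change
Constraint 3 (W != Z) on D(W)={3} D(Z)={3,4}: Z {3,4}->{4}
So after all 3 constraints: D(W) = {3}

Answer: {3}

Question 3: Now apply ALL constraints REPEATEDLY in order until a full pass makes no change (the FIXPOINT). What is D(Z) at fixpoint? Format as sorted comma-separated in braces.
pass 0 (initial): D(Z)={3,4,6,8}
pass 1: W {3,5,6,7,8,9}->{3}; Y {5,6,7}->{6,7}; Z {3,4,6,8}->{4}
pass 2: Y {6,7}->{7}
pass 3: no change
Fixpoint after 3 passes: D(Z) = {4}

Answer: {4}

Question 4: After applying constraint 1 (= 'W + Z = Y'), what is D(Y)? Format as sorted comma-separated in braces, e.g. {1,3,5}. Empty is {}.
Answer: {6,7}

Derivation:
Constraint 1 (W + Z = Y) on D(W)={3,5,6,7,8,9} D(Z)={3,4,6,8} D(Y)={5,6,7}: W {3,5,6,7,8,9}->{3}; Z {3,4,6,8}->{3,4}; Y {5,6,7}->{6,7}
So after constraint 1: D(Y) = {6,7}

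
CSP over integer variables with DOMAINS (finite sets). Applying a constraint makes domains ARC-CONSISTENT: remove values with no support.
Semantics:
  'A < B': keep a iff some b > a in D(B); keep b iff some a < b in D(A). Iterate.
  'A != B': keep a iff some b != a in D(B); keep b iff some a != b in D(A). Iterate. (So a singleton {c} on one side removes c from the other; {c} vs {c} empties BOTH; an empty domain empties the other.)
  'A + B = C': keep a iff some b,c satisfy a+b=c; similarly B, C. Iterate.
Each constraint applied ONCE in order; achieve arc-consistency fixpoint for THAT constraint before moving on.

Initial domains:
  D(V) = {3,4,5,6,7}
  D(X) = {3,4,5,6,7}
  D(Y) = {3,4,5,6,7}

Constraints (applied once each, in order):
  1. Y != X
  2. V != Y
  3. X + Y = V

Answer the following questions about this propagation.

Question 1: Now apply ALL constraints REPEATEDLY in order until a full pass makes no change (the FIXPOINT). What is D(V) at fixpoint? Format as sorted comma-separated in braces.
pass 0 (initial): D(V)={3,4,5,6,7}
pass 1: V {3,4,5,6,7}->{6,7}; X {3,4,5,6,7}->{3,4}; Y {3,4,5,6,7}->{3,4}
pass 2: no change
Fixpoint after 2 passes: D(V) = {6,7}

Answer: {6,7}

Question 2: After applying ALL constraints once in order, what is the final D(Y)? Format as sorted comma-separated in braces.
Constraint 1 (Y != X) on D(Y)={3,4,5,6,7} D(X)={3,4,5,6,7}: no change
Constraint 2 (V != Y) on D(V)={3,4,5,6,7} D(Y)={3,4,5,6,7}: no change
Constraint 3 (X + Y = V) on D(X)={3,4,5,6,7} D(Y)={3,4,5,6,7} D(V)={3,4,5,6,7}: X {3,4,5,6,7}->{3,4}; Y {3,4,5,6,7}->{3,4}; V {3,4,5,6,7}->{6,7}
So after all 3 constraints: D(Y) = {3,4}

Answer: {3,4}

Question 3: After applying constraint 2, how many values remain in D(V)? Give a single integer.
Constraint 1 (Y != X) on D(Y)={3,4,5,6,7} D(X)={3,4,5,6,7}: no change
Constraint 2 (V != Y) on D(V)={3,4,5,6,7} D(Y)={3,4,5,6,7}: no change
So after constraint 2: D(V)={3,4,5,6,7}, size = 5

Answer: 5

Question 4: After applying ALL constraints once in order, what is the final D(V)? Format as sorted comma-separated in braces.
Answer: {6,7}

Derivation:
Constraint 1 (Y != X) on D(Y)={3,4,5,6,7} D(X)={3,4,5,6,7}: no change
Constraint 2 (V != Y) on D(V)={3,4,5,6,7} D(Y)={3,4,5,6,7}: no change
Constraint 3 (X + Y = V) on D(X)={3,4,5,6,7} D(Y)={3,4,5,6,7} D(V)={3,4,5,6,7}: X {3,4,5,6,7}->{3,4}; Y {3,4,5,6,7}->{3,4}; V {3,4,5,6,7}->{6,7}
So after all 3 constraints: D(V) = {6,7}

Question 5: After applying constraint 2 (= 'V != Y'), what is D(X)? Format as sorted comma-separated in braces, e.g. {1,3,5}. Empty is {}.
Constraint 1 (Y != X) on D(Y)={3,4,5,6,7} D(X)={3,4,5,6,7}: no change
Constraint 2 (V != Y) on D(V)={3,4,5,6,7} D(Y)={3,4,5,6,7}: no change
So after constraint 2: D(X) = {3,4,5,6,7}

Answer: {3,4,5,6,7}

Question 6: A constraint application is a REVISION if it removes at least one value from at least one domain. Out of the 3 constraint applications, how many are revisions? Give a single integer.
Constraint 1 (Y != X) on D(Y)={3,4,5,6,7} D(X)={3,4,5,6,7}: no change => not a revision
Constraint 2 (V != Y) on D(V)={3,4,5,6,7} D(Y)={3,4,5,6,7}: no change => not a revision
Constraint 3 (X + Y = V) on D(X)={3,4,5,6,7} D(Y)={3,4,5,6,7} D(V)={3,4,5,6,7}: X {3,4,5,6,7}->{3,4}; Y {3,4,5,6,7}->{3,4}; V {3,4,5,6,7}->{6,7} => REVISION
Total revisions = 1

Answer: 1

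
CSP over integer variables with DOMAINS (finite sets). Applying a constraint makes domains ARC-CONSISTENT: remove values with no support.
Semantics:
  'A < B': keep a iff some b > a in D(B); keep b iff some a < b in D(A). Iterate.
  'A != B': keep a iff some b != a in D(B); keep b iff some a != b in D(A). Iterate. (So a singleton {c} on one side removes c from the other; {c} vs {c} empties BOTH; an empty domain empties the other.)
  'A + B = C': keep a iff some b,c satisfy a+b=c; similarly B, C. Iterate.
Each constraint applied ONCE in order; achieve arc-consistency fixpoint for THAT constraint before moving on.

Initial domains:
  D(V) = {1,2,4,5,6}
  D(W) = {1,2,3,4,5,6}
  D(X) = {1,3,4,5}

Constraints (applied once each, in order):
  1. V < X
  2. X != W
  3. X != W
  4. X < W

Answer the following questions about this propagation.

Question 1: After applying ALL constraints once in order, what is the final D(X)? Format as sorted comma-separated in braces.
Answer: {3,4,5}

Derivation:
Constraint 1 (V < X) on D(V)={1,2,4,5,6} D(X)={1,3,4,5}: V {1,2,4,5,6}->{1,2,4}; X {1,3,4,5}->{3,4,5}
Constraint 2 (X != W) on D(X)={3,4,5} D(W)={1,2,3,4,5,6}: no change
Constraint 3 (X != W) on D(X)={3,4,5} D(W)={1,2,3,4,5,6}: no change
Constraint 4 (X < W) on D(X)={3,4,5} D(W)={1,2,3,4,5,6}: W {1,2,3,4,5,6}->{4,5,6}
So after all 4 constraints: D(X) = {3,4,5}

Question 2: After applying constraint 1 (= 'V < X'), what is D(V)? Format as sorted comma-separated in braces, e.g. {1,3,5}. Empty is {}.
Constraint 1 (V < X) on D(V)={1,2,4,5,6} D(X)={1,3,4,5}: V {1,2,4,5,6}->{1,2,4}; X {1,3,4,5}->{3,4,5}
So after constraint 1: D(V) = {1,2,4}

Answer: {1,2,4}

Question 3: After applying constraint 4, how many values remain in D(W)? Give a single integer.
Answer: 3

Derivation:
Constraint 1 (V < X) on D(V)={1,2,4,5,6} D(X)={1,3,4,5}: V {1,2,4,5,6}->{1,2,4}; X {1,3,4,5}->{3,4,5}
Constraint 2 (X != W) on D(X)={3,4,5} D(W)={1,2,3,4,5,6}: no change
Constraint 3 (X != W) on D(X)={3,4,5} D(W)={1,2,3,4,5,6}: no change
Constraint 4 (X < W) on D(X)={3,4,5} D(W)={1,2,3,4,5,6}: W {1,2,3,4,5,6}->{4,5,6}
So after constraint 4: D(W)={4,5,6}, size = 3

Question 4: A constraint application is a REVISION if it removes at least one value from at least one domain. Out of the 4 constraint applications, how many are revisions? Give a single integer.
Constraint 1 (V < X) on D(V)={1,2,4,5,6} D(X)={1,3,4,5}: V {1,2,4,5,6}->{1,2,4}; X {1,3,4,5}->{3,4,5} => REVISION
Constraint 2 (X != W) on D(X)={3,4,5} D(W)={1,2,3,4,5,6}: no change => not a revision
Constraint 3 (X != W) on D(X)={3,4,5} D(W)={1,2,3,4,5,6}: no change => not a revision
Constraint 4 (X < W) on D(X)={3,4,5} D(W)={1,2,3,4,5,6}: W {1,2,3,4,5,6}->{4,5,6} => REVISION
Total revisions = 2

Answer: 2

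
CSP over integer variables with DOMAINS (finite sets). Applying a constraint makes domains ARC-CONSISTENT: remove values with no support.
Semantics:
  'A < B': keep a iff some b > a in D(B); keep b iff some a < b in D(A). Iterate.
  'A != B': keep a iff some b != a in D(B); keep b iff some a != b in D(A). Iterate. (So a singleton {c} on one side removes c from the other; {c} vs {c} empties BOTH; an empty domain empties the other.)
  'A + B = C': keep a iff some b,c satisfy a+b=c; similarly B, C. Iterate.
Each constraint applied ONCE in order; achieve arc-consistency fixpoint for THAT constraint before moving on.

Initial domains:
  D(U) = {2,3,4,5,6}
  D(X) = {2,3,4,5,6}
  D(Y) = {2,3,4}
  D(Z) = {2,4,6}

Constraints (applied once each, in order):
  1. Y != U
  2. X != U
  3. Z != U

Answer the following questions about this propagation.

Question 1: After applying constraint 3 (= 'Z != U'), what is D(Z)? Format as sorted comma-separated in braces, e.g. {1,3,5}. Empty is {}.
Constraint 1 (Y != U) on D(Y)={2,3,4} D(U)={2,3,4,5,6}: no change
Constraint 2 (X != U) on D(X)={2,3,4,5,6} D(U)={2,3,4,5,6}: no change
Constraint 3 (Z != U) on D(Z)={2,4,6} D(U)={2,3,4,5,6}: no change
So after constraint 3: D(Z) = {2,4,6}

Answer: {2,4,6}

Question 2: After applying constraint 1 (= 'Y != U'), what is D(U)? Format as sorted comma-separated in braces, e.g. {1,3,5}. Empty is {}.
Constraint 1 (Y != U) on D(Y)={2,3,4} D(U)={2,3,4,5,6}: no change
So after constraint 1: D(U) = {2,3,4,5,6}

Answer: {2,3,4,5,6}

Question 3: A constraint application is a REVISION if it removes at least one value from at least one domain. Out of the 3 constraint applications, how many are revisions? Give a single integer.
Constraint 1 (Y != U) on D(Y)={2,3,4} D(U)={2,3,4,5,6}: no change => not a revision
Constraint 2 (X != U) on D(X)={2,3,4,5,6} D(U)={2,3,4,5,6}: no change => not a revision
Constraint 3 (Z != U) on D(Z)={2,4,6} D(U)={2,3,4,5,6}: no change => not a revision
Total revisions = 0

Answer: 0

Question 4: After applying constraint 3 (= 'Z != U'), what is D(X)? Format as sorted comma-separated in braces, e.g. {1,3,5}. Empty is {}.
Constraint 1 (Y != U) on D(Y)={2,3,4} D(U)={2,3,4,5,6}: no change
Constraint 2 (X != U) on D(X)={2,3,4,5,6} D(U)={2,3,4,5,6}: no change
Constraint 3 (Z != U) on D(Z)={2,4,6} D(U)={2,3,4,5,6}: no change
So after constraint 3: D(X) = {2,3,4,5,6}

Answer: {2,3,4,5,6}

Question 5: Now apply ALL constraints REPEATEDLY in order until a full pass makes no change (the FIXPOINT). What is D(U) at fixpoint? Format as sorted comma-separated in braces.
pass 0 (initial): D(U)={2,3,4,5,6}
pass 1: no change
Fixpoint after 1 passes: D(U) = {2,3,4,5,6}

Answer: {2,3,4,5,6}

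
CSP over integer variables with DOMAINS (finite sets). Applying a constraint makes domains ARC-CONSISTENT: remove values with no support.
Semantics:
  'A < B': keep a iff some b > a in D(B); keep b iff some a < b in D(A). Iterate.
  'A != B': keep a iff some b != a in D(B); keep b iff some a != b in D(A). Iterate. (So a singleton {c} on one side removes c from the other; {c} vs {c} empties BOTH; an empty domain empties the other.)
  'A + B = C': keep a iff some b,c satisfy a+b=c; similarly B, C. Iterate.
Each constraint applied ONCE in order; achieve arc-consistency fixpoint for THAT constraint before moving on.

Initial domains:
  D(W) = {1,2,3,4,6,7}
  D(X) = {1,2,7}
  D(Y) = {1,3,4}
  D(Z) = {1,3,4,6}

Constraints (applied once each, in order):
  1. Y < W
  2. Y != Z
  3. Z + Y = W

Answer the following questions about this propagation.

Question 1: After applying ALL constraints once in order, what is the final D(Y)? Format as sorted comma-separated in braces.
Answer: {1,3,4}

Derivation:
Constraint 1 (Y < W) on D(Y)={1,3,4} D(W)={1,2,3,4,6,7}: W {1,2,3,4,6,7}->{2,3,4,6,7}
Constraint 2 (Y != Z) on D(Y)={1,3,4} D(Z)={1,3,4,6}: no change
Constraint 3 (Z + Y = W) on D(Z)={1,3,4,6} D(Y)={1,3,4} D(W)={2,3,4,6,7}: W {2,3,4,6,7}->{2,4,6,7}
So after all 3 constraints: D(Y) = {1,3,4}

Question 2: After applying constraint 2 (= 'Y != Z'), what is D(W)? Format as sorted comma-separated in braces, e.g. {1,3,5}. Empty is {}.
Constraint 1 (Y < W) on D(Y)={1,3,4} D(W)={1,2,3,4,6,7}: W {1,2,3,4,6,7}->{2,3,4,6,7}
Constraint 2 (Y != Z) on D(Y)={1,3,4} D(Z)={1,3,4,6}: no change
So after constraint 2: D(W) = {2,3,4,6,7}

Answer: {2,3,4,6,7}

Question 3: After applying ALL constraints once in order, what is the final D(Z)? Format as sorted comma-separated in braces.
Constraint 1 (Y < W) on D(Y)={1,3,4} D(W)={1,2,3,4,6,7}: W {1,2,3,4,6,7}->{2,3,4,6,7}
Constraint 2 (Y != Z) on D(Y)={1,3,4} D(Z)={1,3,4,6}: no change
Constraint 3 (Z + Y = W) on D(Z)={1,3,4,6} D(Y)={1,3,4} D(W)={2,3,4,6,7}: W {2,3,4,6,7}->{2,4,6,7}
So after all 3 constraints: D(Z) = {1,3,4,6}

Answer: {1,3,4,6}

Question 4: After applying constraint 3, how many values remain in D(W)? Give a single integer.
Answer: 4

Derivation:
Constraint 1 (Y < W) on D(Y)={1,3,4} D(W)={1,2,3,4,6,7}: W {1,2,3,4,6,7}->{2,3,4,6,7}
Constraint 2 (Y != Z) on D(Y)={1,3,4} D(Z)={1,3,4,6}: no change
Constraint 3 (Z + Y = W) on D(Z)={1,3,4,6} D(Y)={1,3,4} D(W)={2,3,4,6,7}: W {2,3,4,6,7}->{2,4,6,7}
So after constraint 3: D(W)={2,4,6,7}, size = 4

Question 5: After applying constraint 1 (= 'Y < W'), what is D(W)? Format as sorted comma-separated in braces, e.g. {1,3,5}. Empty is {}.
Answer: {2,3,4,6,7}

Derivation:
Constraint 1 (Y < W) on D(Y)={1,3,4} D(W)={1,2,3,4,6,7}: W {1,2,3,4,6,7}->{2,3,4,6,7}
So after constraint 1: D(W) = {2,3,4,6,7}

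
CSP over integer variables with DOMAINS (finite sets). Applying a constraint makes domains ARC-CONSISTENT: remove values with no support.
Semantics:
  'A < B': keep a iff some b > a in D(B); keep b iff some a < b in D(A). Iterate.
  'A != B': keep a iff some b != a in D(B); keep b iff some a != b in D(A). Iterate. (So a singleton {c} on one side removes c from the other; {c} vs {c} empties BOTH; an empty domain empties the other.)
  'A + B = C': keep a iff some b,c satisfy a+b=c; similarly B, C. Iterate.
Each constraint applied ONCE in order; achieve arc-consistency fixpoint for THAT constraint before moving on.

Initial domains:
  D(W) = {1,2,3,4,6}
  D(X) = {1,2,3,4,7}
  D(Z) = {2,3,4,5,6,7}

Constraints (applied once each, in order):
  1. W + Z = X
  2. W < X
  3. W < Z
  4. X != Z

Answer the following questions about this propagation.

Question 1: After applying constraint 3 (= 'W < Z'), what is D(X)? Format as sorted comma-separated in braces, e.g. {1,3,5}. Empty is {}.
Answer: {3,4,7}

Derivation:
Constraint 1 (W + Z = X) on D(W)={1,2,3,4,6} D(Z)={2,3,4,5,6,7} D(X)={1,2,3,4,7}: W {1,2,3,4,6}->{1,2,3,4}; Z {2,3,4,5,6,7}->{2,3,4,5,6}; X {1,2,3,4,7}->{3,4,7}
Constraint 2 (W < X) on D(W)={1,2,3,4} D(X)={3,4,7}: no change
Constraint 3 (W < Z) on D(W)={1,2,3,4} D(Z)={2,3,4,5,6}: no change
So after constraint 3: D(X) = {3,4,7}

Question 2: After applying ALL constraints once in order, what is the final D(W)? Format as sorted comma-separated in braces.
Answer: {1,2,3,4}

Derivation:
Constraint 1 (W + Z = X) on D(W)={1,2,3,4,6} D(Z)={2,3,4,5,6,7} D(X)={1,2,3,4,7}: W {1,2,3,4,6}->{1,2,3,4}; Z {2,3,4,5,6,7}->{2,3,4,5,6}; X {1,2,3,4,7}->{3,4,7}
Constraint 2 (W < X) on D(W)={1,2,3,4} D(X)={3,4,7}: no change
Constraint 3 (W < Z) on D(W)={1,2,3,4} D(Z)={2,3,4,5,6}: no change
Constraint 4 (X != Z) on D(X)={3,4,7} D(Z)={2,3,4,5,6}: no change
So after all 4 constraints: D(W) = {1,2,3,4}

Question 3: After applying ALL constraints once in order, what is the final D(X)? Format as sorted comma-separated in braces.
Constraint 1 (W + Z = X) on D(W)={1,2,3,4,6} D(Z)={2,3,4,5,6,7} D(X)={1,2,3,4,7}: W {1,2,3,4,6}->{1,2,3,4}; Z {2,3,4,5,6,7}->{2,3,4,5,6}; X {1,2,3,4,7}->{3,4,7}
Constraint 2 (W < X) on D(W)={1,2,3,4} D(X)={3,4,7}: no change
Constraint 3 (W < Z) on D(W)={1,2,3,4} D(Z)={2,3,4,5,6}: no change
Constraint 4 (X != Z) on D(X)={3,4,7} D(Z)={2,3,4,5,6}: no change
So after all 4 constraints: D(X) = {3,4,7}

Answer: {3,4,7}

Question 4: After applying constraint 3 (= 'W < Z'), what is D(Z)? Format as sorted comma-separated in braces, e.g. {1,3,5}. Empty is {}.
Constraint 1 (W + Z = X) on D(W)={1,2,3,4,6} D(Z)={2,3,4,5,6,7} D(X)={1,2,3,4,7}: W {1,2,3,4,6}->{1,2,3,4}; Z {2,3,4,5,6,7}->{2,3,4,5,6}; X {1,2,3,4,7}->{3,4,7}
Constraint 2 (W < X) on D(W)={1,2,3,4} D(X)={3,4,7}: no change
Constraint 3 (W < Z) on D(W)={1,2,3,4} D(Z)={2,3,4,5,6}: no change
So after constraint 3: D(Z) = {2,3,4,5,6}

Answer: {2,3,4,5,6}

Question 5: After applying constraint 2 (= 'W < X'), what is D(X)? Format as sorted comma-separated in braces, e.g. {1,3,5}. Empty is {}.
Answer: {3,4,7}

Derivation:
Constraint 1 (W + Z = X) on D(W)={1,2,3,4,6} D(Z)={2,3,4,5,6,7} D(X)={1,2,3,4,7}: W {1,2,3,4,6}->{1,2,3,4}; Z {2,3,4,5,6,7}->{2,3,4,5,6}; X {1,2,3,4,7}->{3,4,7}
Constraint 2 (W < X) on D(W)={1,2,3,4} D(X)={3,4,7}: no change
So after constraint 2: D(X) = {3,4,7}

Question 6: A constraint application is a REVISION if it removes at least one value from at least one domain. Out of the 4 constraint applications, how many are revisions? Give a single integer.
Answer: 1

Derivation:
Constraint 1 (W + Z = X) on D(W)={1,2,3,4,6} D(Z)={2,3,4,5,6,7} D(X)={1,2,3,4,7}: W {1,2,3,4,6}->{1,2,3,4}; Z {2,3,4,5,6,7}->{2,3,4,5,6}; X {1,2,3,4,7}->{3,4,7} => REVISION
Constraint 2 (W < X) on D(W)={1,2,3,4} D(X)={3,4,7}: no change => not a revision
Constraint 3 (W < Z) on D(W)={1,2,3,4} D(Z)={2,3,4,5,6}: no change => not a revision
Constraint 4 (X != Z) on D(X)={3,4,7} D(Z)={2,3,4,5,6}: no change => not a revision
Total revisions = 1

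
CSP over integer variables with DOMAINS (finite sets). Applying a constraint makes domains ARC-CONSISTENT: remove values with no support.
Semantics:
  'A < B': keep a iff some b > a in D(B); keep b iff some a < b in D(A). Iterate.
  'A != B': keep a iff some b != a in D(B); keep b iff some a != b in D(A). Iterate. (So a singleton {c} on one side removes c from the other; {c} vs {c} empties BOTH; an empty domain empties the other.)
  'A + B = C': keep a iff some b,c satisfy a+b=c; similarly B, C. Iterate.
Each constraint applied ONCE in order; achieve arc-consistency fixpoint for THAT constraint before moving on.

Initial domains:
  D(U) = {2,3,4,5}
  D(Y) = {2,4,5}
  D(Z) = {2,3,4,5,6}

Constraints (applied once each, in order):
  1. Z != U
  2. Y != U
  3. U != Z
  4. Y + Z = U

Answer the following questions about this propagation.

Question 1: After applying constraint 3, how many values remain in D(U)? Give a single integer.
Constraint 1 (Z != U) on D(Z)={2,3,4,5,6} D(U)={2,3,4,5}: no change
Constraint 2 (Y != U) on D(Y)={2,4,5} D(U)={2,3,4,5}: no change
Constraint 3 (U != Z) on D(U)={2,3,4,5} D(Z)={2,3,4,5,6}: no change
So after constraint 3: D(U)={2,3,4,5}, size = 4

Answer: 4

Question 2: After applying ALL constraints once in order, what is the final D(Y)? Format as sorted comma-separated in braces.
Answer: {2}

Derivation:
Constraint 1 (Z != U) on D(Z)={2,3,4,5,6} D(U)={2,3,4,5}: no change
Constraint 2 (Y != U) on D(Y)={2,4,5} D(U)={2,3,4,5}: no change
Constraint 3 (U != Z) on D(U)={2,3,4,5} D(Z)={2,3,4,5,6}: no change
Constraint 4 (Y + Z = U) on D(Y)={2,4,5} D(Z)={2,3,4,5,6} D(U)={2,3,4,5}: Y {2,4,5}->{2}; Z {2,3,4,5,6}->{2,3}; U {2,3,4,5}->{4,5}
So after all 4 constraints: D(Y) = {2}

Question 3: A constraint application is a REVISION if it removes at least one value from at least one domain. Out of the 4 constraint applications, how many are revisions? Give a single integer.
Constraint 1 (Z != U) on D(Z)={2,3,4,5,6} D(U)={2,3,4,5}: no change => not a revision
Constraint 2 (Y != U) on D(Y)={2,4,5} D(U)={2,3,4,5}: no change => not a revision
Constraint 3 (U != Z) on D(U)={2,3,4,5} D(Z)={2,3,4,5,6}: no change => not a revision
Constraint 4 (Y + Z = U) on D(Y)={2,4,5} D(Z)={2,3,4,5,6} D(U)={2,3,4,5}: Y {2,4,5}->{2}; Z {2,3,4,5,6}->{2,3}; U {2,3,4,5}->{4,5} => REVISION
Total revisions = 1

Answer: 1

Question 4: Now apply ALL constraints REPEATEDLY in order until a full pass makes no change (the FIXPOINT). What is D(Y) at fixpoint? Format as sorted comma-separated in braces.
pass 0 (initial): D(Y)={2,4,5}
pass 1: U {2,3,4,5}->{4,5}; Y {2,4,5}->{2}; Z {2,3,4,5,6}->{2,3}
pass 2: no change
Fixpoint after 2 passes: D(Y) = {2}

Answer: {2}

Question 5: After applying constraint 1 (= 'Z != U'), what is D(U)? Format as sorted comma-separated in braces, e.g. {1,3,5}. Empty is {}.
Constraint 1 (Z != U) on D(Z)={2,3,4,5,6} D(U)={2,3,4,5}: no change
So after constraint 1: D(U) = {2,3,4,5}

Answer: {2,3,4,5}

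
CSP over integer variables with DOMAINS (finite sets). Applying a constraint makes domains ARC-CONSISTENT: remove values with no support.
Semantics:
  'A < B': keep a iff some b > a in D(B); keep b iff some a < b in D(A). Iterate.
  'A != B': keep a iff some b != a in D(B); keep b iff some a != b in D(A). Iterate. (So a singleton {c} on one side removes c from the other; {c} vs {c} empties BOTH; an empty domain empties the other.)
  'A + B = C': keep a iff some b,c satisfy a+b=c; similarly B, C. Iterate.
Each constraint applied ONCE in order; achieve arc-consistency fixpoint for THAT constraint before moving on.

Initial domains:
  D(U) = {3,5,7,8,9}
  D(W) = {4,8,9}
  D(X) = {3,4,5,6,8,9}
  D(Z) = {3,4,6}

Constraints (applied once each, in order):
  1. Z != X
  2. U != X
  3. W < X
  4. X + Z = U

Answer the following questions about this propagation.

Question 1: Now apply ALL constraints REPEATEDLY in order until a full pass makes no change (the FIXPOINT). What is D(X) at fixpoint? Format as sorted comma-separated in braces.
Answer: {5,6}

Derivation:
pass 0 (initial): D(X)={3,4,5,6,8,9}
pass 1: U {3,5,7,8,9}->{8,9}; W {4,8,9}->{4,8}; X {3,4,5,6,8,9}->{5,6}; Z {3,4,6}->{3,4}
pass 2: W {4,8}->{4}
pass 3: no change
Fixpoint after 3 passes: D(X) = {5,6}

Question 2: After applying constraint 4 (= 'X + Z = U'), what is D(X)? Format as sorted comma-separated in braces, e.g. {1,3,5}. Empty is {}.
Answer: {5,6}

Derivation:
Constraint 1 (Z != X) on D(Z)={3,4,6} D(X)={3,4,5,6,8,9}: no change
Constraint 2 (U != X) on D(U)={3,5,7,8,9} D(X)={3,4,5,6,8,9}: no change
Constraint 3 (W < X) on D(W)={4,8,9} D(X)={3,4,5,6,8,9}: W {4,8,9}->{4,8}; X {3,4,5,6,8,9}->{5,6,8,9}
Constraint 4 (X + Z = U) on D(X)={5,6,8,9} D(Z)={3,4,6} D(U)={3,5,7,8,9}: X {5,6,8,9}->{5,6}; Z {3,4,6}->{3,4}; U {3,5,7,8,9}->{8,9}
So after constraint 4: D(X) = {5,6}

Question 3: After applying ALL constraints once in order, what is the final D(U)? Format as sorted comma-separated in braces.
Answer: {8,9}

Derivation:
Constraint 1 (Z != X) on D(Z)={3,4,6} D(X)={3,4,5,6,8,9}: no change
Constraint 2 (U != X) on D(U)={3,5,7,8,9} D(X)={3,4,5,6,8,9}: no change
Constraint 3 (W < X) on D(W)={4,8,9} D(X)={3,4,5,6,8,9}: W {4,8,9}->{4,8}; X {3,4,5,6,8,9}->{5,6,8,9}
Constraint 4 (X + Z = U) on D(X)={5,6,8,9} D(Z)={3,4,6} D(U)={3,5,7,8,9}: X {5,6,8,9}->{5,6}; Z {3,4,6}->{3,4}; U {3,5,7,8,9}->{8,9}
So after all 4 constraints: D(U) = {8,9}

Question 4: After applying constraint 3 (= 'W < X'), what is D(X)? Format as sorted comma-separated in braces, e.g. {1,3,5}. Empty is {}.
Constraint 1 (Z != X) on D(Z)={3,4,6} D(X)={3,4,5,6,8,9}: no change
Constraint 2 (U != X) on D(U)={3,5,7,8,9} D(X)={3,4,5,6,8,9}: no change
Constraint 3 (W < X) on D(W)={4,8,9} D(X)={3,4,5,6,8,9}: W {4,8,9}->{4,8}; X {3,4,5,6,8,9}->{5,6,8,9}
So after constraint 3: D(X) = {5,6,8,9}

Answer: {5,6,8,9}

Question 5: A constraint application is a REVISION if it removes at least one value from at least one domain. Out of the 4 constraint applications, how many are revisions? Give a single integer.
Answer: 2

Derivation:
Constraint 1 (Z != X) on D(Z)={3,4,6} D(X)={3,4,5,6,8,9}: no change => not a revision
Constraint 2 (U != X) on D(U)={3,5,7,8,9} D(X)={3,4,5,6,8,9}: no change => not a revision
Constraint 3 (W < X) on D(W)={4,8,9} D(X)={3,4,5,6,8,9}: W {4,8,9}->{4,8}; X {3,4,5,6,8,9}->{5,6,8,9} => REVISION
Constraint 4 (X + Z = U) on D(X)={5,6,8,9} D(Z)={3,4,6} D(U)={3,5,7,8,9}: X {5,6,8,9}->{5,6}; Z {3,4,6}->{3,4}; U {3,5,7,8,9}->{8,9} => REVISION
Total revisions = 2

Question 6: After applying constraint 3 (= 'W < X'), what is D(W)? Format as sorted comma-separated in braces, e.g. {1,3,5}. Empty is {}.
Answer: {4,8}

Derivation:
Constraint 1 (Z != X) on D(Z)={3,4,6} D(X)={3,4,5,6,8,9}: no change
Constraint 2 (U != X) on D(U)={3,5,7,8,9} D(X)={3,4,5,6,8,9}: no change
Constraint 3 (W < X) on D(W)={4,8,9} D(X)={3,4,5,6,8,9}: W {4,8,9}->{4,8}; X {3,4,5,6,8,9}->{5,6,8,9}
So after constraint 3: D(W) = {4,8}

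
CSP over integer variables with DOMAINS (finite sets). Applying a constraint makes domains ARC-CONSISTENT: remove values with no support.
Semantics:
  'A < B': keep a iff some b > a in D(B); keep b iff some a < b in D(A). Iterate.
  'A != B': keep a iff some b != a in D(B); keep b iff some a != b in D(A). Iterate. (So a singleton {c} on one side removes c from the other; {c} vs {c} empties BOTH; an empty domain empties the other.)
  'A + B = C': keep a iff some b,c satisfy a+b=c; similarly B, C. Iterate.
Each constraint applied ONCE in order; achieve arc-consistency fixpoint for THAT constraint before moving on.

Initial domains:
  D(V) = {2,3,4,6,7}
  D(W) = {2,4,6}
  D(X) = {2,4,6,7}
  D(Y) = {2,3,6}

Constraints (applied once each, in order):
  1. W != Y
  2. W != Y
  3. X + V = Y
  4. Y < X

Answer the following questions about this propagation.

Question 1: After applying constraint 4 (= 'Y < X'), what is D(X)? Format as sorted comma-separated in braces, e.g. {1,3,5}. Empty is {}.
Answer: {}

Derivation:
Constraint 1 (W != Y) on D(W)={2,4,6} D(Y)={2,3,6}: no change
Constraint 2 (W != Y) on D(W)={2,4,6} D(Y)={2,3,6}: no change
Constraint 3 (X + V = Y) on D(X)={2,4,6,7} D(V)={2,3,4,6,7} D(Y)={2,3,6}: X {2,4,6,7}->{2,4}; V {2,3,4,6,7}->{2,4}; Y {2,3,6}->{6}
Constraint 4 (Y < X) on D(Y)={6} D(X)={2,4}: Y {6}->{}; X {2,4}->{}
So after constraint 4: D(X) = {}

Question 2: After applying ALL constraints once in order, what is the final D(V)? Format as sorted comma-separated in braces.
Constraint 1 (W != Y) on D(W)={2,4,6} D(Y)={2,3,6}: no change
Constraint 2 (W != Y) on D(W)={2,4,6} D(Y)={2,3,6}: no change
Constraint 3 (X + V = Y) on D(X)={2,4,6,7} D(V)={2,3,4,6,7} D(Y)={2,3,6}: X {2,4,6,7}->{2,4}; V {2,3,4,6,7}->{2,4}; Y {2,3,6}->{6}
Constraint 4 (Y < X) on D(Y)={6} D(X)={2,4}: Y {6}->{}; X {2,4}->{}
So after all 4 constraints: D(V) = {2,4}

Answer: {2,4}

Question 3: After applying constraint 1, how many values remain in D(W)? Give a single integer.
Answer: 3

Derivation:
Constraint 1 (W != Y) on D(W)={2,4,6} D(Y)={2,3,6}: no change
So after constraint 1: D(W)={2,4,6}, size = 3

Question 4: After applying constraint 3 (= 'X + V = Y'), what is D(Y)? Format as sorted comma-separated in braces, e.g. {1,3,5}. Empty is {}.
Answer: {6}

Derivation:
Constraint 1 (W != Y) on D(W)={2,4,6} D(Y)={2,3,6}: no change
Constraint 2 (W != Y) on D(W)={2,4,6} D(Y)={2,3,6}: no change
Constraint 3 (X + V = Y) on D(X)={2,4,6,7} D(V)={2,3,4,6,7} D(Y)={2,3,6}: X {2,4,6,7}->{2,4}; V {2,3,4,6,7}->{2,4}; Y {2,3,6}->{6}
So after constraint 3: D(Y) = {6}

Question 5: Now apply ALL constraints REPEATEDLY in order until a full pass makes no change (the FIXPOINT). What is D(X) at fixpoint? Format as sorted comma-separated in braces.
Answer: {}

Derivation:
pass 0 (initial): D(X)={2,4,6,7}
pass 1: V {2,3,4,6,7}->{2,4}; X {2,4,6,7}->{}; Y {2,3,6}->{}
pass 2: V {2,4}->{}; W {2,4,6}->{}
pass 3: no change
Fixpoint after 3 passes: D(X) = {}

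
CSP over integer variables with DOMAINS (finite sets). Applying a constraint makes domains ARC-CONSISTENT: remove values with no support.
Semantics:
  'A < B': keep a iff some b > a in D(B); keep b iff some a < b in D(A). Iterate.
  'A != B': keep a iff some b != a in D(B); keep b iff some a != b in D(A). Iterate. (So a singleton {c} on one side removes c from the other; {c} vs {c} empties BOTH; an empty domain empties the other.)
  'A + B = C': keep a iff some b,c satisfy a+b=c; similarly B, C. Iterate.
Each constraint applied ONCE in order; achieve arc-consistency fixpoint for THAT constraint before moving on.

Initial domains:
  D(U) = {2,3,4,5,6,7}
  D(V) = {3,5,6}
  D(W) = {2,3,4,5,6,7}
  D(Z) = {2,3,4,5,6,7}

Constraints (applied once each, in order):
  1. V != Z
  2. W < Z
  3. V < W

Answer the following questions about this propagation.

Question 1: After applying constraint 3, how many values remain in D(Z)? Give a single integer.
Constraint 1 (V != Z) on D(V)={3,5,6} D(Z)={2,3,4,5,6,7}: no change
Constraint 2 (W < Z) on D(W)={2,3,4,5,6,7} D(Z)={2,3,4,5,6,7}: W {2,3,4,5,6,7}->{2,3,4,5,6}; Z {2,3,4,5,6,7}->{3,4,5,6,7}
Constraint 3 (V < W) on D(V)={3,5,6} D(W)={2,3,4,5,6}: V {3,5,6}->{3,5}; W {2,3,4,5,6}->{4,5,6}
So after constraint 3: D(Z)={3,4,5,6,7}, size = 5

Answer: 5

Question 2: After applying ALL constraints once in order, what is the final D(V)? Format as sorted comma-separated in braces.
Answer: {3,5}

Derivation:
Constraint 1 (V != Z) on D(V)={3,5,6} D(Z)={2,3,4,5,6,7}: no change
Constraint 2 (W < Z) on D(W)={2,3,4,5,6,7} D(Z)={2,3,4,5,6,7}: W {2,3,4,5,6,7}->{2,3,4,5,6}; Z {2,3,4,5,6,7}->{3,4,5,6,7}
Constraint 3 (V < W) on D(V)={3,5,6} D(W)={2,3,4,5,6}: V {3,5,6}->{3,5}; W {2,3,4,5,6}->{4,5,6}
So after all 3 constraints: D(V) = {3,5}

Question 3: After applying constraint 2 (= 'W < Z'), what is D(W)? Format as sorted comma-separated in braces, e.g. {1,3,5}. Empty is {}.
Answer: {2,3,4,5,6}

Derivation:
Constraint 1 (V != Z) on D(V)={3,5,6} D(Z)={2,3,4,5,6,7}: no change
Constraint 2 (W < Z) on D(W)={2,3,4,5,6,7} D(Z)={2,3,4,5,6,7}: W {2,3,4,5,6,7}->{2,3,4,5,6}; Z {2,3,4,5,6,7}->{3,4,5,6,7}
So after constraint 2: D(W) = {2,3,4,5,6}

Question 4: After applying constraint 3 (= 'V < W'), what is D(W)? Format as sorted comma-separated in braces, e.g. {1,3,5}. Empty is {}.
Constraint 1 (V != Z) on D(V)={3,5,6} D(Z)={2,3,4,5,6,7}: no change
Constraint 2 (W < Z) on D(W)={2,3,4,5,6,7} D(Z)={2,3,4,5,6,7}: W {2,3,4,5,6,7}->{2,3,4,5,6}; Z {2,3,4,5,6,7}->{3,4,5,6,7}
Constraint 3 (V < W) on D(V)={3,5,6} D(W)={2,3,4,5,6}: V {3,5,6}->{3,5}; W {2,3,4,5,6}->{4,5,6}
So after constraint 3: D(W) = {4,5,6}

Answer: {4,5,6}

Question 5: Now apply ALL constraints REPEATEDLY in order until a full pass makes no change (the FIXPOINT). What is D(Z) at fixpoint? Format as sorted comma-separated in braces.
Answer: {5,6,7}

Derivation:
pass 0 (initial): D(Z)={2,3,4,5,6,7}
pass 1: V {3,5,6}->{3,5}; W {2,3,4,5,6,7}->{4,5,6}; Z {2,3,4,5,6,7}->{3,4,5,6,7}
pass 2: Z {3,4,5,6,7}->{5,6,7}
pass 3: no change
Fixpoint after 3 passes: D(Z) = {5,6,7}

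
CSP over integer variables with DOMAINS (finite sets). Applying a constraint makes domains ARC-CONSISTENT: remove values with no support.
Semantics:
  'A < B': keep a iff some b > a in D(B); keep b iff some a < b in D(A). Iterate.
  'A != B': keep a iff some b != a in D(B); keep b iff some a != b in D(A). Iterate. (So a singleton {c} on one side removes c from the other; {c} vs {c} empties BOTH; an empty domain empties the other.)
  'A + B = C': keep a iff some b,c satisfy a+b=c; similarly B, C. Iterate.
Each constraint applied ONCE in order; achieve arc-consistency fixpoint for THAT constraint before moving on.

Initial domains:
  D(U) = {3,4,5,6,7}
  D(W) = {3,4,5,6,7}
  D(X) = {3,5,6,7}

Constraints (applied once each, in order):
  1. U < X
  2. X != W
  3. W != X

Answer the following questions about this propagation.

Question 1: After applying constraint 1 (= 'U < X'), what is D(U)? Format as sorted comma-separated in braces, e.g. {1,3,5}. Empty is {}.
Constraint 1 (U < X) on D(U)={3,4,5,6,7} D(X)={3,5,6,7}: U {3,4,5,6,7}->{3,4,5,6}; X {3,5,6,7}->{5,6,7}
So after constraint 1: D(U) = {3,4,5,6}

Answer: {3,4,5,6}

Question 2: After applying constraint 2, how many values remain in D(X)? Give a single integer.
Answer: 3

Derivation:
Constraint 1 (U < X) on D(U)={3,4,5,6,7} D(X)={3,5,6,7}: U {3,4,5,6,7}->{3,4,5,6}; X {3,5,6,7}->{5,6,7}
Constraint 2 (X != W) on D(X)={5,6,7} D(W)={3,4,5,6,7}: no change
So after constraint 2: D(X)={5,6,7}, size = 3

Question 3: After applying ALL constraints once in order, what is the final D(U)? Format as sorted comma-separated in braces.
Answer: {3,4,5,6}

Derivation:
Constraint 1 (U < X) on D(U)={3,4,5,6,7} D(X)={3,5,6,7}: U {3,4,5,6,7}->{3,4,5,6}; X {3,5,6,7}->{5,6,7}
Constraint 2 (X != W) on D(X)={5,6,7} D(W)={3,4,5,6,7}: no change
Constraint 3 (W != X) on D(W)={3,4,5,6,7} D(X)={5,6,7}: no change
So after all 3 constraints: D(U) = {3,4,5,6}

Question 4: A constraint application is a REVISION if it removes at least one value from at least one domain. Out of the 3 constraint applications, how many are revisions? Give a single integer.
Constraint 1 (U < X) on D(U)={3,4,5,6,7} D(X)={3,5,6,7}: U {3,4,5,6,7}->{3,4,5,6}; X {3,5,6,7}->{5,6,7} => REVISION
Constraint 2 (X != W) on D(X)={5,6,7} D(W)={3,4,5,6,7}: no change => not a revision
Constraint 3 (W != X) on D(W)={3,4,5,6,7} D(X)={5,6,7}: no change => not a revision
Total revisions = 1

Answer: 1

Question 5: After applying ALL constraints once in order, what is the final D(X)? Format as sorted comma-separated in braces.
Answer: {5,6,7}

Derivation:
Constraint 1 (U < X) on D(U)={3,4,5,6,7} D(X)={3,5,6,7}: U {3,4,5,6,7}->{3,4,5,6}; X {3,5,6,7}->{5,6,7}
Constraint 2 (X != W) on D(X)={5,6,7} D(W)={3,4,5,6,7}: no change
Constraint 3 (W != X) on D(W)={3,4,5,6,7} D(X)={5,6,7}: no change
So after all 3 constraints: D(X) = {5,6,7}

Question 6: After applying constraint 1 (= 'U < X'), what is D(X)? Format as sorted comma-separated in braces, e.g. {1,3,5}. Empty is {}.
Constraint 1 (U < X) on D(U)={3,4,5,6,7} D(X)={3,5,6,7}: U {3,4,5,6,7}->{3,4,5,6}; X {3,5,6,7}->{5,6,7}
So after constraint 1: D(X) = {5,6,7}

Answer: {5,6,7}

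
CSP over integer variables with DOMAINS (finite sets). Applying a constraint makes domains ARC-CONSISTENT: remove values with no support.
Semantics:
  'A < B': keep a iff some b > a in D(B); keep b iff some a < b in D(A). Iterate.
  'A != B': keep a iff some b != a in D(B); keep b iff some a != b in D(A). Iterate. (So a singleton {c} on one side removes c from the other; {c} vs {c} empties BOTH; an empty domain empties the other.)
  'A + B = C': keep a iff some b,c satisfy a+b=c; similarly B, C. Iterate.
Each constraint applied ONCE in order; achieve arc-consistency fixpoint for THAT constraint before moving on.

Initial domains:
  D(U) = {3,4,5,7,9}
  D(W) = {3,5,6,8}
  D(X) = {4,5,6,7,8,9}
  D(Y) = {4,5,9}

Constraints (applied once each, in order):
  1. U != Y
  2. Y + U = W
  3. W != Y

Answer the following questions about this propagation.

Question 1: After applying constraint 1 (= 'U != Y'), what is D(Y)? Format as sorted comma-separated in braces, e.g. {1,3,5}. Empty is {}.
Constraint 1 (U != Y) on D(U)={3,4,5,7,9} D(Y)={4,5,9}: no change
So after constraint 1: D(Y) = {4,5,9}

Answer: {4,5,9}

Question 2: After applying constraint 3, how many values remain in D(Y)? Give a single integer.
Answer: 2

Derivation:
Constraint 1 (U != Y) on D(U)={3,4,5,7,9} D(Y)={4,5,9}: no change
Constraint 2 (Y + U = W) on D(Y)={4,5,9} D(U)={3,4,5,7,9} D(W)={3,5,6,8}: Y {4,5,9}->{4,5}; U {3,4,5,7,9}->{3,4}; W {3,5,6,8}->{8}
Constraint 3 (W != Y) on D(W)={8} D(Y)={4,5}: no change
So after constraint 3: D(Y)={4,5}, size = 2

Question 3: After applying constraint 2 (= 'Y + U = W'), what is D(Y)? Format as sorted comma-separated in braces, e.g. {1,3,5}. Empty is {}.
Answer: {4,5}

Derivation:
Constraint 1 (U != Y) on D(U)={3,4,5,7,9} D(Y)={4,5,9}: no change
Constraint 2 (Y + U = W) on D(Y)={4,5,9} D(U)={3,4,5,7,9} D(W)={3,5,6,8}: Y {4,5,9}->{4,5}; U {3,4,5,7,9}->{3,4}; W {3,5,6,8}->{8}
So after constraint 2: D(Y) = {4,5}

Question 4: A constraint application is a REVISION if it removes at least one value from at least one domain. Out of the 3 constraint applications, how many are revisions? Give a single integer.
Answer: 1

Derivation:
Constraint 1 (U != Y) on D(U)={3,4,5,7,9} D(Y)={4,5,9}: no change => not a revision
Constraint 2 (Y + U = W) on D(Y)={4,5,9} D(U)={3,4,5,7,9} D(W)={3,5,6,8}: Y {4,5,9}->{4,5}; U {3,4,5,7,9}->{3,4}; W {3,5,6,8}->{8} => REVISION
Constraint 3 (W != Y) on D(W)={8} D(Y)={4,5}: no change => not a revision
Total revisions = 1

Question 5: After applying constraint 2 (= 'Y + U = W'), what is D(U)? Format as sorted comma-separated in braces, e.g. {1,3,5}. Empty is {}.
Answer: {3,4}

Derivation:
Constraint 1 (U != Y) on D(U)={3,4,5,7,9} D(Y)={4,5,9}: no change
Constraint 2 (Y + U = W) on D(Y)={4,5,9} D(U)={3,4,5,7,9} D(W)={3,5,6,8}: Y {4,5,9}->{4,5}; U {3,4,5,7,9}->{3,4}; W {3,5,6,8}->{8}
So after constraint 2: D(U) = {3,4}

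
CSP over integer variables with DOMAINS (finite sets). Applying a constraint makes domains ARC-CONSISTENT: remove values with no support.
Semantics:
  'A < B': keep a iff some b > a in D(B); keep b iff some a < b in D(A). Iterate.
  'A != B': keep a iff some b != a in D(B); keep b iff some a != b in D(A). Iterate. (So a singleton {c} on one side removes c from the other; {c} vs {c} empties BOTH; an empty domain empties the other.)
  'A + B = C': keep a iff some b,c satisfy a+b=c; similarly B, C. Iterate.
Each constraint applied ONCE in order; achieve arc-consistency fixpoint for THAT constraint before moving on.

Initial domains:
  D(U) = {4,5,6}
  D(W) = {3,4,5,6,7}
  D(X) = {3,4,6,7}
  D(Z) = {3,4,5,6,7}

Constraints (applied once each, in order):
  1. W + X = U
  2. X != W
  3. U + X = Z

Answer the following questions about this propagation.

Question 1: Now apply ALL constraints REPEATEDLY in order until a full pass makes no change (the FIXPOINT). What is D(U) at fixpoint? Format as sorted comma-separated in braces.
Answer: {}

Derivation:
pass 0 (initial): D(U)={4,5,6}
pass 1: U {4,5,6}->{}; W {3,4,5,6,7}->{}; X {3,4,6,7}->{}; Z {3,4,5,6,7}->{}
pass 2: no change
Fixpoint after 2 passes: D(U) = {}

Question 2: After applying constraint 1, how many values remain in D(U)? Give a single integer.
Constraint 1 (W + X = U) on D(W)={3,4,5,6,7} D(X)={3,4,6,7} D(U)={4,5,6}: W {3,4,5,6,7}->{3}; X {3,4,6,7}->{3}; U {4,5,6}->{6}
So after constraint 1: D(U)={6}, size = 1

Answer: 1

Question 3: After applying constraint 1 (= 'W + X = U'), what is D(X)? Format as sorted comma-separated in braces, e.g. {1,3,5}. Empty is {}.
Constraint 1 (W + X = U) on D(W)={3,4,5,6,7} D(X)={3,4,6,7} D(U)={4,5,6}: W {3,4,5,6,7}->{3}; X {3,4,6,7}->{3}; U {4,5,6}->{6}
So after constraint 1: D(X) = {3}

Answer: {3}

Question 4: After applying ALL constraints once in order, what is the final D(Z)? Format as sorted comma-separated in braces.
Answer: {}

Derivation:
Constraint 1 (W + X = U) on D(W)={3,4,5,6,7} D(X)={3,4,6,7} D(U)={4,5,6}: W {3,4,5,6,7}->{3}; X {3,4,6,7}->{3}; U {4,5,6}->{6}
Constraint 2 (X != W) on D(X)={3} D(W)={3}: X {3}->{}; W {3}->{}
Constraint 3 (U + X = Z) on D(U)={6} D(X)={} D(Z)={3,4,5,6,7}: U {6}->{}; Z {3,4,5,6,7}->{}
So after all 3 constraints: D(Z) = {}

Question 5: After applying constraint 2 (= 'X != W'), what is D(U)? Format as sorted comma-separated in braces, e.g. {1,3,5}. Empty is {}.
Constraint 1 (W + X = U) on D(W)={3,4,5,6,7} D(X)={3,4,6,7} D(U)={4,5,6}: W {3,4,5,6,7}->{3}; X {3,4,6,7}->{3}; U {4,5,6}->{6}
Constraint 2 (X != W) on D(X)={3} D(W)={3}: X {3}->{}; W {3}->{}
So after constraint 2: D(U) = {6}

Answer: {6}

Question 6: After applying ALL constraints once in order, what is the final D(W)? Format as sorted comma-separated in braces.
Constraint 1 (W + X = U) on D(W)={3,4,5,6,7} D(X)={3,4,6,7} D(U)={4,5,6}: W {3,4,5,6,7}->{3}; X {3,4,6,7}->{3}; U {4,5,6}->{6}
Constraint 2 (X != W) on D(X)={3} D(W)={3}: X {3}->{}; W {3}->{}
Constraint 3 (U + X = Z) on D(U)={6} D(X)={} D(Z)={3,4,5,6,7}: U {6}->{}; Z {3,4,5,6,7}->{}
So after all 3 constraints: D(W) = {}

Answer: {}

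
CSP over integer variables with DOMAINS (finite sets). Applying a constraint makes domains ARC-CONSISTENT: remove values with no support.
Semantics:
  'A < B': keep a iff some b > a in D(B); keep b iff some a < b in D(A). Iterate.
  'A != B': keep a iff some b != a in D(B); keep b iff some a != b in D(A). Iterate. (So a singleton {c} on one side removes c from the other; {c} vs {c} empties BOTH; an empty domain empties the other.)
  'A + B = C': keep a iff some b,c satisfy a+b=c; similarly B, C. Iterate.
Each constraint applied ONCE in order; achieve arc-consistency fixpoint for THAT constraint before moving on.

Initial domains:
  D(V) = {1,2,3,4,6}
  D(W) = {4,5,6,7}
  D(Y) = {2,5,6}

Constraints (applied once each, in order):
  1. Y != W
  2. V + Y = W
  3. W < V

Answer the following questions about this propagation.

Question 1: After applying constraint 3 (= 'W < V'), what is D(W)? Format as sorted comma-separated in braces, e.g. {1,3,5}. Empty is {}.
Answer: {}

Derivation:
Constraint 1 (Y != W) on D(Y)={2,5,6} D(W)={4,5,6,7}: no change
Constraint 2 (V + Y = W) on D(V)={1,2,3,4,6} D(Y)={2,5,6} D(W)={4,5,6,7}: V {1,2,3,4,6}->{1,2,3,4}
Constraint 3 (W < V) on D(W)={4,5,6,7} D(V)={1,2,3,4}: W {4,5,6,7}->{}; V {1,2,3,4}->{}
So after constraint 3: D(W) = {}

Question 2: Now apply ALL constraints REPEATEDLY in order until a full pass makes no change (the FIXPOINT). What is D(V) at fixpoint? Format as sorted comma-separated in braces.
pass 0 (initial): D(V)={1,2,3,4,6}
pass 1: V {1,2,3,4,6}->{}; W {4,5,6,7}->{}
pass 2: Y {2,5,6}->{}
pass 3: no change
Fixpoint after 3 passes: D(V) = {}

Answer: {}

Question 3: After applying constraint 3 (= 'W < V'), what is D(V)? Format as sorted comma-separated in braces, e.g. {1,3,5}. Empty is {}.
Answer: {}

Derivation:
Constraint 1 (Y != W) on D(Y)={2,5,6} D(W)={4,5,6,7}: no change
Constraint 2 (V + Y = W) on D(V)={1,2,3,4,6} D(Y)={2,5,6} D(W)={4,5,6,7}: V {1,2,3,4,6}->{1,2,3,4}
Constraint 3 (W < V) on D(W)={4,5,6,7} D(V)={1,2,3,4}: W {4,5,6,7}->{}; V {1,2,3,4}->{}
So after constraint 3: D(V) = {}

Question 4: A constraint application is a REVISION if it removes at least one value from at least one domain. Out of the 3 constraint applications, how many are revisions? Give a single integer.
Answer: 2

Derivation:
Constraint 1 (Y != W) on D(Y)={2,5,6} D(W)={4,5,6,7}: no change => not a revision
Constraint 2 (V + Y = W) on D(V)={1,2,3,4,6} D(Y)={2,5,6} D(W)={4,5,6,7}: V {1,2,3,4,6}->{1,2,3,4} => REVISION
Constraint 3 (W < V) on D(W)={4,5,6,7} D(V)={1,2,3,4}: W {4,5,6,7}->{}; V {1,2,3,4}->{} => REVISION
Total revisions = 2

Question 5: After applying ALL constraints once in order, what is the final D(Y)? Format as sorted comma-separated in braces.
Constraint 1 (Y != W) on D(Y)={2,5,6} D(W)={4,5,6,7}: no change
Constraint 2 (V + Y = W) on D(V)={1,2,3,4,6} D(Y)={2,5,6} D(W)={4,5,6,7}: V {1,2,3,4,6}->{1,2,3,4}
Constraint 3 (W < V) on D(W)={4,5,6,7} D(V)={1,2,3,4}: W {4,5,6,7}->{}; V {1,2,3,4}->{}
So after all 3 constraints: D(Y) = {2,5,6}

Answer: {2,5,6}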